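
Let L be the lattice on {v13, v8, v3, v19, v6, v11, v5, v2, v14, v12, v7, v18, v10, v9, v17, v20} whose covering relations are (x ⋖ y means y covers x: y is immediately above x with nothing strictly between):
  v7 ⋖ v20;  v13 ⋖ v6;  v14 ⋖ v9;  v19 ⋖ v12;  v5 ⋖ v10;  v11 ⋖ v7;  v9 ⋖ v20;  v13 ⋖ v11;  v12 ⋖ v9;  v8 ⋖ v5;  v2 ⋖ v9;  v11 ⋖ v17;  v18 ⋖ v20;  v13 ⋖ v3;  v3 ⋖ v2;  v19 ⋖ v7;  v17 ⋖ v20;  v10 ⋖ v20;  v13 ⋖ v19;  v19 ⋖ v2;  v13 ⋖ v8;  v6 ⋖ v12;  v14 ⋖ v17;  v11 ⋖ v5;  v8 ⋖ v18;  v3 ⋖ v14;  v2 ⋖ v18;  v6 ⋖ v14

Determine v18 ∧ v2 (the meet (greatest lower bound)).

v2

Common lower bounds of {v18, v2}: v13, v19, v2, v3.
The greatest among these is v2.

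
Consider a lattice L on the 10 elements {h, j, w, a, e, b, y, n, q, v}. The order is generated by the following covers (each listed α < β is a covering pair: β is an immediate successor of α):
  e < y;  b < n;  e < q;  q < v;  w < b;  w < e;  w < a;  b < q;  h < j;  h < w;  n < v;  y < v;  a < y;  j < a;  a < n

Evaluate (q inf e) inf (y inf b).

w

q ∧ e = e
y ∧ b = w
e ∧ w = w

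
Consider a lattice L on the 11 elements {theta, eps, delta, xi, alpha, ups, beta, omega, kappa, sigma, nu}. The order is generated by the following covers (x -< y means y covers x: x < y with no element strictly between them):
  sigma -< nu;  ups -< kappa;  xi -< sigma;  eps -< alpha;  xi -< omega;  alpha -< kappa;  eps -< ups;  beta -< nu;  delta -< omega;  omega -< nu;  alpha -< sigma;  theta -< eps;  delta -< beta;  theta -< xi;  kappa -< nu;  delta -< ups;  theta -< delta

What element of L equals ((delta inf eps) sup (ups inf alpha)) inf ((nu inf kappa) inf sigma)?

eps

delta ∧ eps = theta
ups ∧ alpha = eps
theta ∨ eps = eps
nu ∧ kappa = kappa
kappa ∧ sigma = alpha
eps ∧ alpha = eps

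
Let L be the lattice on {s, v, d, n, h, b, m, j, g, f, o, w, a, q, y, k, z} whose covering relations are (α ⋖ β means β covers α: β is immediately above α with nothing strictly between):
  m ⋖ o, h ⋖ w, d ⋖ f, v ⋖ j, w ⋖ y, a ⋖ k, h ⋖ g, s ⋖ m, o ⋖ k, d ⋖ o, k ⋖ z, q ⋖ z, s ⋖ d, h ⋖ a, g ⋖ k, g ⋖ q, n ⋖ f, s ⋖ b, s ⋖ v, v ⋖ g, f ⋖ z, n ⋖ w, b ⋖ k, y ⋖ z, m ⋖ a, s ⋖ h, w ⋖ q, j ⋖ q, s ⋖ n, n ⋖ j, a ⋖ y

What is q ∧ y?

Common lower bounds of {q, y}: h, n, s, w.
The greatest among these is w.

w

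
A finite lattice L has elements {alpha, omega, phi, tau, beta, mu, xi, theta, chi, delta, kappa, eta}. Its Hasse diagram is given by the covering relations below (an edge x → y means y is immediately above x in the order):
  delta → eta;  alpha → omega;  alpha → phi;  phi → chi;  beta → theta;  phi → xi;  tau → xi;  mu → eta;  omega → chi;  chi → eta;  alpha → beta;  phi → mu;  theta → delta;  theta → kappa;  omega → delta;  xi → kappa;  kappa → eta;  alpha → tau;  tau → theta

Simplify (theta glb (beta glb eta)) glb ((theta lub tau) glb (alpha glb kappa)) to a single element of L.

beta ∧ eta = beta
theta ∧ beta = beta
theta ∨ tau = theta
alpha ∧ kappa = alpha
theta ∧ alpha = alpha
beta ∧ alpha = alpha

alpha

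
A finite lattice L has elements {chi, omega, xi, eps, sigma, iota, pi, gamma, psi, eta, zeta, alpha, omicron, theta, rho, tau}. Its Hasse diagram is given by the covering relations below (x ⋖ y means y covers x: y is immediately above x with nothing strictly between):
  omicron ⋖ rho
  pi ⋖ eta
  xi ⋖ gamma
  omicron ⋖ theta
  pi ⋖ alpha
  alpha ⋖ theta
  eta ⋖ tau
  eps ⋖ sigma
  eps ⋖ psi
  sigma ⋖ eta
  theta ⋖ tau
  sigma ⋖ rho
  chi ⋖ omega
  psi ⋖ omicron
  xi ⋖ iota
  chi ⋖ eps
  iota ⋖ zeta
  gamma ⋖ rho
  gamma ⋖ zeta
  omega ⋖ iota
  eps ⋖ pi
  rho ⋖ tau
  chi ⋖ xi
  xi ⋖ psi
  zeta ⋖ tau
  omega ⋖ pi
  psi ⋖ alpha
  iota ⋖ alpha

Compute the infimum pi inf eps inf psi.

Common lower bounds of {pi, eps, psi}: chi, eps.
The greatest among these is eps.

eps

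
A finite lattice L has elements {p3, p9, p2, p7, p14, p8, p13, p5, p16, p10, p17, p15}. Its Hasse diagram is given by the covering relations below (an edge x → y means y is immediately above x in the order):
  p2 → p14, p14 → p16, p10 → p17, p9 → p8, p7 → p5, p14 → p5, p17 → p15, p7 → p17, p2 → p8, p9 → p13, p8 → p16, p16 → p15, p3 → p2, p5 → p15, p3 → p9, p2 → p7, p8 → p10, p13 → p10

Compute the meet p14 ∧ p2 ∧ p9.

p3

Common lower bounds of {p14, p2, p9}: p3.
The greatest among these is p3.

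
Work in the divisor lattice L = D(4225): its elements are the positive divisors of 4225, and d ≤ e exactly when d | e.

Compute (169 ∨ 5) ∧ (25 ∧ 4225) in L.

5

169 ∨ 5 = 845
25 ∧ 4225 = 25
845 ∧ 25 = 5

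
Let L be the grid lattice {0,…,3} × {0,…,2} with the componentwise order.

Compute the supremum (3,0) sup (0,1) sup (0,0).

(3,1)

In a product of chains, the join is componentwise max, giving (3,1).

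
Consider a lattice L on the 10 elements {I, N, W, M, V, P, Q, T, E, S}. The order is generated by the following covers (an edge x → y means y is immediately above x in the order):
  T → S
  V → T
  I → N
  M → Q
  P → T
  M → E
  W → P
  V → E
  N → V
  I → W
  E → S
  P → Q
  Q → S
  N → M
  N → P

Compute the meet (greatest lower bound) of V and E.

Common lower bounds of {V, E}: I, N, V.
The greatest among these is V.

V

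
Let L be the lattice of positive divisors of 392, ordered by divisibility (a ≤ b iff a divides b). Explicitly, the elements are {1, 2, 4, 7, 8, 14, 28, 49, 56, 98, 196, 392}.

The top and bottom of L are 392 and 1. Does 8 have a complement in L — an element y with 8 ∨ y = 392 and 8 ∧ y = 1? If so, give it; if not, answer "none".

Need y with 8 ∨ y = 392 and 8 ∧ y = 1.
Checking each element gives: 49.

49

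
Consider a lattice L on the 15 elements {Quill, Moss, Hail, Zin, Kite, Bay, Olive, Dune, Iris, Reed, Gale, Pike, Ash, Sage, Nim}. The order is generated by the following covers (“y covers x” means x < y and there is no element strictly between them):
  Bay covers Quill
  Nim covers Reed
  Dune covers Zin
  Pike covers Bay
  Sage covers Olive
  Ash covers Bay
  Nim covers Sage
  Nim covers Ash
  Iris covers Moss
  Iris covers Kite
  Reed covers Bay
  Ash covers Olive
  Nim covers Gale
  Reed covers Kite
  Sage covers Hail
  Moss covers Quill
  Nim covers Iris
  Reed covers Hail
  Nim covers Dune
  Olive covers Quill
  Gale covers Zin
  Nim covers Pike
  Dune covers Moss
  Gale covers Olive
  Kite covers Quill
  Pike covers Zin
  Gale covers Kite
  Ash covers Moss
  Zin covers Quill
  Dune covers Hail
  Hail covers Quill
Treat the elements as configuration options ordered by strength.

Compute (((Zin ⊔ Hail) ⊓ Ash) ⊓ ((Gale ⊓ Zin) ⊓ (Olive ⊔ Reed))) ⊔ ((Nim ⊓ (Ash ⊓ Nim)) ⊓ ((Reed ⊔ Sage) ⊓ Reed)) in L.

Zin ∨ Hail = Dune
Dune ∧ Ash = Moss
Gale ∧ Zin = Zin
Olive ∨ Reed = Nim
Zin ∧ Nim = Zin
Moss ∧ Zin = Quill
Ash ∧ Nim = Ash
Nim ∧ Ash = Ash
Reed ∨ Sage = Nim
Nim ∧ Reed = Reed
Ash ∧ Reed = Bay
Quill ∨ Bay = Bay

Bay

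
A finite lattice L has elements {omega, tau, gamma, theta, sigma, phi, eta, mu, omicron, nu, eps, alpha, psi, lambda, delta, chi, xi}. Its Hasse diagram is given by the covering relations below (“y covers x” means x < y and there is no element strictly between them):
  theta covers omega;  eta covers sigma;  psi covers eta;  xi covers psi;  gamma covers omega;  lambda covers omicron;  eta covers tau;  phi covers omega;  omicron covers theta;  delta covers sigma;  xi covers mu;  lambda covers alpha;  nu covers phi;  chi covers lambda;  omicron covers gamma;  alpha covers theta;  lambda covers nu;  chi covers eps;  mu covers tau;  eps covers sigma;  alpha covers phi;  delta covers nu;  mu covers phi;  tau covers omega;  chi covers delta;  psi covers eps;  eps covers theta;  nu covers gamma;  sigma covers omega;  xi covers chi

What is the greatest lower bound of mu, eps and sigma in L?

Common lower bounds of {mu, eps, sigma}: omega.
The greatest among these is omega.

omega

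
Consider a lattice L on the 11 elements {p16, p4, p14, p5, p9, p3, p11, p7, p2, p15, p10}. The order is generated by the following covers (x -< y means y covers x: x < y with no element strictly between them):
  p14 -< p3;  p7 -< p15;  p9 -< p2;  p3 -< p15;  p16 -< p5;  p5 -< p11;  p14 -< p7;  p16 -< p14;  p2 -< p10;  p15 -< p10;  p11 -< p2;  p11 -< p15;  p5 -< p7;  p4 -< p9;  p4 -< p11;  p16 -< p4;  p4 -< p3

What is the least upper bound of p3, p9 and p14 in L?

Common upper bounds of {p3, p9, p14}: p10.
The least among these is p10.

p10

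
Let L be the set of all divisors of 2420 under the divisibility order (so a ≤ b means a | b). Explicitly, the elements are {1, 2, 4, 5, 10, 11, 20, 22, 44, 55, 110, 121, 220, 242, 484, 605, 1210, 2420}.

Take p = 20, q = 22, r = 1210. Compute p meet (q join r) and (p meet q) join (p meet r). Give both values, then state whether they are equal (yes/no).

q join r = 1210, so p meet (q join r) = 20 meet 1210 = 10.
p meet q = 2 and p meet r = 10, so (p meet q) join (p meet r) = 2 join 10 = 10.
Equal: yes.

10; 10; yes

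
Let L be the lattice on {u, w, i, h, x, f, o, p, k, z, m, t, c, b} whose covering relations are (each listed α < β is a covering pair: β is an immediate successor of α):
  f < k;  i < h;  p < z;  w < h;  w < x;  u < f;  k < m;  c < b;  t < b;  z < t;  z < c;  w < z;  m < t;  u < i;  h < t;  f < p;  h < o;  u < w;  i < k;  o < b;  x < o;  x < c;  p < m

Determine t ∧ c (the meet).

z

Common lower bounds of {t, c}: f, p, u, w, z.
The greatest among these is z.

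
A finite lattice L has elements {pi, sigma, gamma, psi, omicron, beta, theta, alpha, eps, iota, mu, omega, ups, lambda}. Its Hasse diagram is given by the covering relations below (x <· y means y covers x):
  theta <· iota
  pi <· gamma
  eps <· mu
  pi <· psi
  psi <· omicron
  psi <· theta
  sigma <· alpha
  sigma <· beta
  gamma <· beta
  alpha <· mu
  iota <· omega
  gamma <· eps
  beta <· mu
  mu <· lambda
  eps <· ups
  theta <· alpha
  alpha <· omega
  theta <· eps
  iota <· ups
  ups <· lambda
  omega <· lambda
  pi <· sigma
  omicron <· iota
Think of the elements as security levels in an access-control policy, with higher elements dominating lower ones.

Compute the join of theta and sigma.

Common upper bounds of {theta, sigma}: alpha, lambda, mu, omega.
The least among these is alpha.

alpha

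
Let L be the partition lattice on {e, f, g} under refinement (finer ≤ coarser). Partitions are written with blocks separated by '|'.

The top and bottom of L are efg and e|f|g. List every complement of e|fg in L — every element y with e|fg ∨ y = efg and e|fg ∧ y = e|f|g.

ef|g, eg|f

Need y with e|fg ∨ y = efg and e|fg ∧ y = e|f|g.
Checking each element gives: ef|g, eg|f.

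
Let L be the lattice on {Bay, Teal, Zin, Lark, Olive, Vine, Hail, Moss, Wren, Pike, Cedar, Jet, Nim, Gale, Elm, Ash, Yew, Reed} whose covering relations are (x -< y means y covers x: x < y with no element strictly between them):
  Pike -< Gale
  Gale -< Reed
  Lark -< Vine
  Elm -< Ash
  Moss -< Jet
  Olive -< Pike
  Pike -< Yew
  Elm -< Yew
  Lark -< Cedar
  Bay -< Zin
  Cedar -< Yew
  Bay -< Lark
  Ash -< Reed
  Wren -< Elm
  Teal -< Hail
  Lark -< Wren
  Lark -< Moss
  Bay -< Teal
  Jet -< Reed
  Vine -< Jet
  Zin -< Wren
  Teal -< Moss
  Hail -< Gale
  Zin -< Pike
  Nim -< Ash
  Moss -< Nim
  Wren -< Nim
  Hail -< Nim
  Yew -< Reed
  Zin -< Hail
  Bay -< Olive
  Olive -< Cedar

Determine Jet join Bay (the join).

Jet

Common upper bounds of {Jet, Bay}: Jet, Reed.
The least among these is Jet.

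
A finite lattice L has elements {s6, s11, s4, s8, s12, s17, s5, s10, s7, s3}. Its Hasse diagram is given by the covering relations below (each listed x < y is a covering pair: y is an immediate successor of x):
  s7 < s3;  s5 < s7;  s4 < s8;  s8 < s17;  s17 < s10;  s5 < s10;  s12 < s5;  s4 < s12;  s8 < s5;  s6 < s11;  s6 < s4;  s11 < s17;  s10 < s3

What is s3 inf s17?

Common lower bounds of {s3, s17}: s11, s17, s4, s6, s8.
The greatest among these is s17.

s17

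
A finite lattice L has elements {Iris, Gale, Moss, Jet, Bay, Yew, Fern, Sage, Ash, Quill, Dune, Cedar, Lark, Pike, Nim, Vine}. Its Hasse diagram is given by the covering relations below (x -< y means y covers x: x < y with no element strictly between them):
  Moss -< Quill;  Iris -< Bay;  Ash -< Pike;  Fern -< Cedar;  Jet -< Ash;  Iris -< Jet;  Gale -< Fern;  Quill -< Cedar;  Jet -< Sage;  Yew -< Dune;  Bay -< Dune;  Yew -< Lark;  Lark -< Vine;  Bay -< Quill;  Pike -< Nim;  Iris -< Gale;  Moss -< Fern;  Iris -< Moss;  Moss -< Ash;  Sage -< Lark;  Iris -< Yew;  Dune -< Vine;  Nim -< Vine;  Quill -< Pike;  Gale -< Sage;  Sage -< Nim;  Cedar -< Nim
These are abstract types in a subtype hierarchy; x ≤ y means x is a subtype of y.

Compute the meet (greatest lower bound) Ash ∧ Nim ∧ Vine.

Ash

Common lower bounds of {Ash, Nim, Vine}: Ash, Iris, Jet, Moss.
The greatest among these is Ash.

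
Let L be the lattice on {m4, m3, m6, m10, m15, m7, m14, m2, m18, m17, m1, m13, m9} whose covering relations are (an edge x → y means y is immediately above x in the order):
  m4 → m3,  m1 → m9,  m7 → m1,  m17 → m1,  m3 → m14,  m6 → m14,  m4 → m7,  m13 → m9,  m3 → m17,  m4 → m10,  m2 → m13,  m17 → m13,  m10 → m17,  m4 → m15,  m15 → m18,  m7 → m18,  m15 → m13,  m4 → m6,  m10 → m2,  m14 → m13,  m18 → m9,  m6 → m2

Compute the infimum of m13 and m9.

m13

Common lower bounds of {m13, m9}: m10, m13, m14, m15, m17, m2, m3, m4, m6.
The greatest among these is m13.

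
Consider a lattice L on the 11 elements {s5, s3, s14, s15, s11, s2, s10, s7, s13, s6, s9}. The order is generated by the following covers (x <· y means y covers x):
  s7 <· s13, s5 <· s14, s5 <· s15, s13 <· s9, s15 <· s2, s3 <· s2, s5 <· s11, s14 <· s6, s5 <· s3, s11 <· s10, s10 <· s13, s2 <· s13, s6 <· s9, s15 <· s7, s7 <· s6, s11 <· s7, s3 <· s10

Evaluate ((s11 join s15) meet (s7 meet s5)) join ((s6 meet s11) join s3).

s10

s11 ∨ s15 = s7
s7 ∧ s5 = s5
s7 ∧ s5 = s5
s6 ∧ s11 = s11
s11 ∨ s3 = s10
s5 ∨ s10 = s10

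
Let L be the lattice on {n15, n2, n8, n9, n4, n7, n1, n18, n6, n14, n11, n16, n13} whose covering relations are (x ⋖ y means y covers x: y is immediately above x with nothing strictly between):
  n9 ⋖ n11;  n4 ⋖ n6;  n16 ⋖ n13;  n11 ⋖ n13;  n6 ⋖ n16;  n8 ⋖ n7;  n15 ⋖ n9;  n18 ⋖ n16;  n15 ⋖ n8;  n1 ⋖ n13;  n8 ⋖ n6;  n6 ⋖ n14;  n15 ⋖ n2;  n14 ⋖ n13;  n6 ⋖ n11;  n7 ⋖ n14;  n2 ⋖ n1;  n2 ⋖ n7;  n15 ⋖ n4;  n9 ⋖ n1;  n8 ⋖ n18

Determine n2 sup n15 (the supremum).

n2

Common upper bounds of {n2, n15}: n1, n13, n14, n2, n7.
The least among these is n2.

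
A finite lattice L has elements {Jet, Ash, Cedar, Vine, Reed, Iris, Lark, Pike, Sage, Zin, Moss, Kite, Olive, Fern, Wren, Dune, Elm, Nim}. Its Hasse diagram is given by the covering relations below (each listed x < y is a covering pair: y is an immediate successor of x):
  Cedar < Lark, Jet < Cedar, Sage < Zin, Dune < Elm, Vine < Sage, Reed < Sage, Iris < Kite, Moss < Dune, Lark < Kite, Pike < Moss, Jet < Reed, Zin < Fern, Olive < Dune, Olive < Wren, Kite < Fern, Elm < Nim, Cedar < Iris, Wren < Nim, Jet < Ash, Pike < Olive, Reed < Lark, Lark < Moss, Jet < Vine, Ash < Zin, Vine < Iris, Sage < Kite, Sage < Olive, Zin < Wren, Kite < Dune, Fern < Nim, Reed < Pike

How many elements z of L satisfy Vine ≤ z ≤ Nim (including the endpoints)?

11

The interval [Vine, Nim] = {Dune, Elm, Fern, Iris, Kite, Nim, Olive, Sage, Vine, Wren, Zin}, which has 11 elements.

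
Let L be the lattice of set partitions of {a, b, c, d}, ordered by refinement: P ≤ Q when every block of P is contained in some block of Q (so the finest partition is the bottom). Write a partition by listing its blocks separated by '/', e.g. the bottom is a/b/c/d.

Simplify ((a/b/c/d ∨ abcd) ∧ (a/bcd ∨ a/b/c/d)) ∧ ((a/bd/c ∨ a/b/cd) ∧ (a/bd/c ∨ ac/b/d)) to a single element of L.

a/b/c/d ∨ abcd = abcd
a/bcd ∨ a/b/c/d = a/bcd
abcd ∧ a/bcd = a/bcd
a/bd/c ∨ a/b/cd = a/bcd
a/bd/c ∨ ac/b/d = ac/bd
a/bcd ∧ ac/bd = a/bd/c
a/bcd ∧ a/bd/c = a/bd/c

a/bd/c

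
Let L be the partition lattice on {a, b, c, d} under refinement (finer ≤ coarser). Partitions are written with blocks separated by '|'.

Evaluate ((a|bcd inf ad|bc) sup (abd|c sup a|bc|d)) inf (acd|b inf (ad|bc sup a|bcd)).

acd|b

a|bcd ∧ ad|bc = a|bc|d
abd|c ∨ a|bc|d = abcd
a|bc|d ∨ abcd = abcd
ad|bc ∨ a|bcd = abcd
acd|b ∧ abcd = acd|b
abcd ∧ acd|b = acd|b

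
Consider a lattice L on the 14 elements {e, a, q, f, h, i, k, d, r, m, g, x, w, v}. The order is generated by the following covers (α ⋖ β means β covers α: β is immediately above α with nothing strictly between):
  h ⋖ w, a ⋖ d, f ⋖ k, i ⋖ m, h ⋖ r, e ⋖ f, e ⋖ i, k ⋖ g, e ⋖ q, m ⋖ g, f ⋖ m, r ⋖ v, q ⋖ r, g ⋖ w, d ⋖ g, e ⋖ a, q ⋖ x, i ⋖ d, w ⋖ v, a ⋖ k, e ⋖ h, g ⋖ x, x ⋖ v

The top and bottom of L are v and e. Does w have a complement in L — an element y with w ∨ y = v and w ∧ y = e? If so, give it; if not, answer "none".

Need y with w ∨ y = v and w ∧ y = e.
Checking each element gives: q.

q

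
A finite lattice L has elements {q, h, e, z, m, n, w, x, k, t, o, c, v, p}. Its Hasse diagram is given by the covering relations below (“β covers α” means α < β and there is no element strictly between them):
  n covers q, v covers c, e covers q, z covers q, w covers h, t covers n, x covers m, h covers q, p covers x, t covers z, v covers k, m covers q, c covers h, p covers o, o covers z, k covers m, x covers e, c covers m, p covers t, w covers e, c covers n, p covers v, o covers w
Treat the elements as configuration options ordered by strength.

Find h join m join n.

Common upper bounds of {h, m, n}: c, p, v.
The least among these is c.

c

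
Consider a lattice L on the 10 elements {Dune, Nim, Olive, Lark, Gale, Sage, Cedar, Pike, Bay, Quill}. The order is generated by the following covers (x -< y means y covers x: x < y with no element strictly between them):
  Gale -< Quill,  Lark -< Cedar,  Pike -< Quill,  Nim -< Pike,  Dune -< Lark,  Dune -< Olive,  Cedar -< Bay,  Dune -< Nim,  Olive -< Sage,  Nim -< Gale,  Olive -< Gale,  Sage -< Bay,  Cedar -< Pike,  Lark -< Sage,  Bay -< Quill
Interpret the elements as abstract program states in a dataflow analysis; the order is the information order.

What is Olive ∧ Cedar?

Common lower bounds of {Olive, Cedar}: Dune.
The greatest among these is Dune.

Dune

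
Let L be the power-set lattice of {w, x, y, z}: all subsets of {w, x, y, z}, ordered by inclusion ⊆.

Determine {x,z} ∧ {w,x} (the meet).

{x}

Under ⊆, meet is intersection: {x,z} ∩ {w,x} = {x}.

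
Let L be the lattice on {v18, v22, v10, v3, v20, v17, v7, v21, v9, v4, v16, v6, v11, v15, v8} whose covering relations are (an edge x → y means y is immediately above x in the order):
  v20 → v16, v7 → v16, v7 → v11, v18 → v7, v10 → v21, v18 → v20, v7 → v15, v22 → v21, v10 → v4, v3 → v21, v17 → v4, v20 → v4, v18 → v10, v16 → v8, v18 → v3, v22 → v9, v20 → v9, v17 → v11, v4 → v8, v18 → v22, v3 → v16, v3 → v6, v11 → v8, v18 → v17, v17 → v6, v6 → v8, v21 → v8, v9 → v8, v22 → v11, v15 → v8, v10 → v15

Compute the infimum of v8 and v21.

Common lower bounds of {v8, v21}: v10, v18, v21, v22, v3.
The greatest among these is v21.

v21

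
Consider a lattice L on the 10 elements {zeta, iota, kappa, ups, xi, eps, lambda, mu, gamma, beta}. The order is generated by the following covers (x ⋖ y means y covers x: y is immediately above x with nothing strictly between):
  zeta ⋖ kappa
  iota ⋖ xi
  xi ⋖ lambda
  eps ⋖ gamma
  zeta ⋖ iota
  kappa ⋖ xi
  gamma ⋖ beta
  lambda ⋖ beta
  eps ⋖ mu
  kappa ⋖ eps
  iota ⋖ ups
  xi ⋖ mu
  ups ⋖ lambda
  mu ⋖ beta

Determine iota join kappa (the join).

Common upper bounds of {iota, kappa}: beta, lambda, mu, xi.
The least among these is xi.

xi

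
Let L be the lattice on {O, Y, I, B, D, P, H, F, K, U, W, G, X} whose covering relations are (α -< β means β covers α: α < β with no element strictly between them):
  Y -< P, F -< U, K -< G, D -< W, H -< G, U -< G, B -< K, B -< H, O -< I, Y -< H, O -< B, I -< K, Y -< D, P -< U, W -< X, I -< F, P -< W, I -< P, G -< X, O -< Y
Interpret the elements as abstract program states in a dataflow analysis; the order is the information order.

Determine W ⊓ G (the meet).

Common lower bounds of {W, G}: I, O, P, Y.
The greatest among these is P.

P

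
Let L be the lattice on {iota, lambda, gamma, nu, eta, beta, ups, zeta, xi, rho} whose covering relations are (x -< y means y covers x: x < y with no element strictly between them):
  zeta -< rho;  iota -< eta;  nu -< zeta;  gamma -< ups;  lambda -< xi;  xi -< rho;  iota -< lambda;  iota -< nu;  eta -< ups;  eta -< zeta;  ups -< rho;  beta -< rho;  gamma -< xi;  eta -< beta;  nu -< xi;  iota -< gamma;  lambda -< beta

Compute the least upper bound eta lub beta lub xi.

Common upper bounds of {eta, beta, xi}: rho.
The least among these is rho.

rho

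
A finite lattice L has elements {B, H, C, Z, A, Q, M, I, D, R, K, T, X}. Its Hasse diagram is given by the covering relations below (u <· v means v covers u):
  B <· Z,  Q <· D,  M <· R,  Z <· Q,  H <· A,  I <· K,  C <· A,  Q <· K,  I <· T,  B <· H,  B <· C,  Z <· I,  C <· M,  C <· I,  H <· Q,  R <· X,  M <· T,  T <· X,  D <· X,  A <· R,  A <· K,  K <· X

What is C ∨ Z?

Common upper bounds of {C, Z}: I, K, T, X.
The least among these is I.

I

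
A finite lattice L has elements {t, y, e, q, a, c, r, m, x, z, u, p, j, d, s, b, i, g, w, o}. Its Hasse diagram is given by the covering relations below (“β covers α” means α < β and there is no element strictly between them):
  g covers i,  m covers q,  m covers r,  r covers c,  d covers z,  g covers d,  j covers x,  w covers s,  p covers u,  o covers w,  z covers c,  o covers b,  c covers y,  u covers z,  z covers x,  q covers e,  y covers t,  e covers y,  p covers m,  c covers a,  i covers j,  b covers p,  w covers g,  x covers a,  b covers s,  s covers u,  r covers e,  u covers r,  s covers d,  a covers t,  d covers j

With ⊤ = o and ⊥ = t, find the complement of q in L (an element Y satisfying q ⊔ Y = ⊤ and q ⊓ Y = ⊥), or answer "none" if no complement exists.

i

Need Y with q ∨ Y = o and q ∧ Y = t.
Checking each element gives: i.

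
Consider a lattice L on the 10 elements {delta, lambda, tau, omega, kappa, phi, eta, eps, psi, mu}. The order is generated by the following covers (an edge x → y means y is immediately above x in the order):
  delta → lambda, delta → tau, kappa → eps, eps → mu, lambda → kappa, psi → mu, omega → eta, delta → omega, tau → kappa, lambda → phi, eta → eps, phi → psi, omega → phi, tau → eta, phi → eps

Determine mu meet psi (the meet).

psi

Common lower bounds of {mu, psi}: delta, lambda, omega, phi, psi.
The greatest among these is psi.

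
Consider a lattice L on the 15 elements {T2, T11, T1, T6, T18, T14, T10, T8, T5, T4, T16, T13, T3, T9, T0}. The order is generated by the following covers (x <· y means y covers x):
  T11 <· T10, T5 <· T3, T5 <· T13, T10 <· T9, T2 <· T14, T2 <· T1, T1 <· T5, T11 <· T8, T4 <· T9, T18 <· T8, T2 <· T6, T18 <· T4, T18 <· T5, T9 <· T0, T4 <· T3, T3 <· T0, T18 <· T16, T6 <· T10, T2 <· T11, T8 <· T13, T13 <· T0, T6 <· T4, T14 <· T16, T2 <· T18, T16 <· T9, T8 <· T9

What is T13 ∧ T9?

T8

Common lower bounds of {T13, T9}: T11, T18, T2, T8.
The greatest among these is T8.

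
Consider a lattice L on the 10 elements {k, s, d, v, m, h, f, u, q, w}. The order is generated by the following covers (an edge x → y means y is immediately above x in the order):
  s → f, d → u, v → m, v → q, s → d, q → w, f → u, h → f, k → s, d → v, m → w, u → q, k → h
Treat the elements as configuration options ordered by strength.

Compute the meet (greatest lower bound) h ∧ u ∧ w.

Common lower bounds of {h, u, w}: h, k.
The greatest among these is h.

h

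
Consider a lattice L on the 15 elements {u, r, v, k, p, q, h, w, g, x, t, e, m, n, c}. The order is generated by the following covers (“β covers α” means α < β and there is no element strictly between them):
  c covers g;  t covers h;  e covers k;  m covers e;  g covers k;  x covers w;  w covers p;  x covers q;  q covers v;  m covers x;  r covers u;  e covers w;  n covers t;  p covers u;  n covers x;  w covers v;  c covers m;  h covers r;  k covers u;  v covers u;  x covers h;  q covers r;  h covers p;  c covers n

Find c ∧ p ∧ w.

Common lower bounds of {c, p, w}: p, u.
The greatest among these is p.

p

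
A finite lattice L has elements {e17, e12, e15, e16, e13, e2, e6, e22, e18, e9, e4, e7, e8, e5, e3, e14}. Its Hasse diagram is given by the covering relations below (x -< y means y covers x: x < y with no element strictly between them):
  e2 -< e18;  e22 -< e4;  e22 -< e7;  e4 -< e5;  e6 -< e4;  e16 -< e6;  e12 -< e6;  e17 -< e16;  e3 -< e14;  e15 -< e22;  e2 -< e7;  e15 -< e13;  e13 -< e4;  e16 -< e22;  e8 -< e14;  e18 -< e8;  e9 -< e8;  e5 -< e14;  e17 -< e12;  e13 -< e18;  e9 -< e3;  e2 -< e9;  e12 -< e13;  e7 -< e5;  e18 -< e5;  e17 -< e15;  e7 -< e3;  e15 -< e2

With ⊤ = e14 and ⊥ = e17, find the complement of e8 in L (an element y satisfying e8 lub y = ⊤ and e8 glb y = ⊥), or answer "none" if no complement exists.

Need y with e8 ∨ y = e14 and e8 ∧ y = e17.
Checking each element gives: e16.

e16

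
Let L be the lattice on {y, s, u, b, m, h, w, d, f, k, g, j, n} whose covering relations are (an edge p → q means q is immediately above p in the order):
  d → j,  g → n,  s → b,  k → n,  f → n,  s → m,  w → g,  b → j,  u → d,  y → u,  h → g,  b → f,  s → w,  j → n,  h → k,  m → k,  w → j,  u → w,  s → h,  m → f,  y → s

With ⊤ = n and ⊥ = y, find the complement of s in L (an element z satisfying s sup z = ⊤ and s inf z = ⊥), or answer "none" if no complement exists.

none

For every candidate z, either s ∨ z ≠ n or s ∧ z ≠ y; no complement exists.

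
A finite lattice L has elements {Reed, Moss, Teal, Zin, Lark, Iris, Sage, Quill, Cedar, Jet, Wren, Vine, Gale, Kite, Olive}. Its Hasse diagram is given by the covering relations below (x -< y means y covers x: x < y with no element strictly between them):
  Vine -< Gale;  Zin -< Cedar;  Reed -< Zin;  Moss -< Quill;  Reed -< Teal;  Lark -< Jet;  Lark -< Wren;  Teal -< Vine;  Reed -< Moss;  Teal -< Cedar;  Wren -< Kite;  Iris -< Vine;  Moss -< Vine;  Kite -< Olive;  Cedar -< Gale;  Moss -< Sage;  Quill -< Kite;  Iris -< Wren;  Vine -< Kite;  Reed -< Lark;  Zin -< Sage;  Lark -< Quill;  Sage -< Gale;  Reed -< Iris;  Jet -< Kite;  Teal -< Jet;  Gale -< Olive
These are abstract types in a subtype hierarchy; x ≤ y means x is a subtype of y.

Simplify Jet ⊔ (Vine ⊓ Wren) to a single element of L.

Kite

Vine ∧ Wren = Iris
Jet ∨ Iris = Kite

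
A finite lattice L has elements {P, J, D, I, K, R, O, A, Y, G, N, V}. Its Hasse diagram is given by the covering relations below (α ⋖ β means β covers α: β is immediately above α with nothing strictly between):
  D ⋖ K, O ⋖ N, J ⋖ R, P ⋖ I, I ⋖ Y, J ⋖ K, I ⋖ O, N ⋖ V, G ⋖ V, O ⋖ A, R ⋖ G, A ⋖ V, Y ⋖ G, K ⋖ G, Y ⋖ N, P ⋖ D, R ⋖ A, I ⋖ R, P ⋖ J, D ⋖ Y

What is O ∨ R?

A

Common upper bounds of {O, R}: A, V.
The least among these is A.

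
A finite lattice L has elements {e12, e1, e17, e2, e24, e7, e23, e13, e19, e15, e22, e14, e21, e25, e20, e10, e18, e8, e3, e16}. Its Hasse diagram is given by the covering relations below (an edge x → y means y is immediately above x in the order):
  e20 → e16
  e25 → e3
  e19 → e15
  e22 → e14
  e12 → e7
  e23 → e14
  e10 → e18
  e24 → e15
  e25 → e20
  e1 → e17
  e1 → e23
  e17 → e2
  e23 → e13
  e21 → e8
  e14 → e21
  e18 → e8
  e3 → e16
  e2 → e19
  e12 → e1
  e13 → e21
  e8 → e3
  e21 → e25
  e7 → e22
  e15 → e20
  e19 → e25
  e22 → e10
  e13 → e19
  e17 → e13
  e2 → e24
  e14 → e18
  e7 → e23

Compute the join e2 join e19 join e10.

Common upper bounds of {e2, e19, e10}: e16, e3.
The least among these is e3.

e3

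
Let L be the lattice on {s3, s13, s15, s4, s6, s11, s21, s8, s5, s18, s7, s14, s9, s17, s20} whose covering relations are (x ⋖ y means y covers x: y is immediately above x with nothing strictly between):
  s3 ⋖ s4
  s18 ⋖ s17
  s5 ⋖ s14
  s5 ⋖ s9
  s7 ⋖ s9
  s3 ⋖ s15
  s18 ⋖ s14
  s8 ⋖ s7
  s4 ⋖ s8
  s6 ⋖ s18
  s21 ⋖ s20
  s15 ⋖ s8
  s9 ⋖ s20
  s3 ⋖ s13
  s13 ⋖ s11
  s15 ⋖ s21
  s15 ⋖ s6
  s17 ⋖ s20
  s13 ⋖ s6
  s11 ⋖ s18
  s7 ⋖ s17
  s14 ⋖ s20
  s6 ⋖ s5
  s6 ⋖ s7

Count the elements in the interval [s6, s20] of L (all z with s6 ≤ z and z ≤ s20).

The interval [s6, s20] = {s14, s17, s18, s20, s5, s6, s7, s9}, which has 8 elements.

8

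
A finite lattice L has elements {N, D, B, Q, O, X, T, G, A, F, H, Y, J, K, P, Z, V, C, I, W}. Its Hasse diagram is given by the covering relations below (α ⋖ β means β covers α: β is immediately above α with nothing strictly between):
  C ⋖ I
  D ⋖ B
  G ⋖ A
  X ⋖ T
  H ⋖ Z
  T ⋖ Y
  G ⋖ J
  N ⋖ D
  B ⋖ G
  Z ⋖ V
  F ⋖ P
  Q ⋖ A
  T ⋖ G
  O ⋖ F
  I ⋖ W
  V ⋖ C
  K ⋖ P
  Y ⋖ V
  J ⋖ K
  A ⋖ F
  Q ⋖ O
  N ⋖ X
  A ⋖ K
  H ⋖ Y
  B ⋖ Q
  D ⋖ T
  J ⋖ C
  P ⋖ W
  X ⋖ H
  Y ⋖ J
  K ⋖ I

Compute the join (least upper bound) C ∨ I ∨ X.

Common upper bounds of {C, I, X}: I, W.
The least among these is I.

I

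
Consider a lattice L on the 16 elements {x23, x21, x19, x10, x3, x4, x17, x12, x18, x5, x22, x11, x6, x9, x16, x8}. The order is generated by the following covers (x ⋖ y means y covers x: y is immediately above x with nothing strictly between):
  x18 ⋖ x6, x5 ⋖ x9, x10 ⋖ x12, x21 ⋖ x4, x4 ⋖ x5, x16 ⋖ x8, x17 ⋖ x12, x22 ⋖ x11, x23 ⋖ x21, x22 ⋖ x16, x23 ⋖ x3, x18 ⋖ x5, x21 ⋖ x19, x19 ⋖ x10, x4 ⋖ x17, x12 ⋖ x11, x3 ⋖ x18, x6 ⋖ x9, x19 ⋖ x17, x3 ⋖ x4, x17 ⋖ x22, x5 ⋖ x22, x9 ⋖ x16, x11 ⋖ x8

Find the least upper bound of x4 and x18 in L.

Common upper bounds of {x4, x18}: x11, x16, x22, x5, x8, x9.
The least among these is x5.

x5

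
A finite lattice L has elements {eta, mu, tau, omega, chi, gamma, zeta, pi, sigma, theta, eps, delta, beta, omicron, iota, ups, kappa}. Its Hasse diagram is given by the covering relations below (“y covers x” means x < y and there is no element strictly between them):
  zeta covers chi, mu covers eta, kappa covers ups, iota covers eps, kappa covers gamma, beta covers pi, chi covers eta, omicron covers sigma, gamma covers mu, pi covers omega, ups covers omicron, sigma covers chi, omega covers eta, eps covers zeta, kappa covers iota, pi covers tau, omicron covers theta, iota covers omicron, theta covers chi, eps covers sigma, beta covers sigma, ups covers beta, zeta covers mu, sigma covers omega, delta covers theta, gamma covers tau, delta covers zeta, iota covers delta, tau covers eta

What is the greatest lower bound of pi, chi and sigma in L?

eta

Common lower bounds of {pi, chi, sigma}: eta.
The greatest among these is eta.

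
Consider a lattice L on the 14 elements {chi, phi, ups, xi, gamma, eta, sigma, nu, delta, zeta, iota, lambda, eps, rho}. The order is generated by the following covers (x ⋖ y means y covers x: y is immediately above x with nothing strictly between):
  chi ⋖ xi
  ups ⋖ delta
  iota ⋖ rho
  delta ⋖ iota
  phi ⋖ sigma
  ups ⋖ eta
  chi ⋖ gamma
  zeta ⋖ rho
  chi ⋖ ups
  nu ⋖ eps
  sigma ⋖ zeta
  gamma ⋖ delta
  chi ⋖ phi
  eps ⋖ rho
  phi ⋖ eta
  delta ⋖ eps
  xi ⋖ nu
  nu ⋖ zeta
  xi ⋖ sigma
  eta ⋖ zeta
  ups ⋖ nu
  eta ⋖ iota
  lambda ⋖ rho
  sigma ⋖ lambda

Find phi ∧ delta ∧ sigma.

chi

Common lower bounds of {phi, delta, sigma}: chi.
The greatest among these is chi.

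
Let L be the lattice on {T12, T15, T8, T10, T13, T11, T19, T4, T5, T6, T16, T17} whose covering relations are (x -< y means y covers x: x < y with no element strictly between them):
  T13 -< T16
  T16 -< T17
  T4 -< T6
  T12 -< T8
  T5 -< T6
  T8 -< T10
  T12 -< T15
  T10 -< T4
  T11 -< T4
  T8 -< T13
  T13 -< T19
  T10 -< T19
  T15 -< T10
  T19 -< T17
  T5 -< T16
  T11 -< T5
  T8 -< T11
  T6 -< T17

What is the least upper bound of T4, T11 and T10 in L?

Common upper bounds of {T4, T11, T10}: T17, T4, T6.
The least among these is T4.

T4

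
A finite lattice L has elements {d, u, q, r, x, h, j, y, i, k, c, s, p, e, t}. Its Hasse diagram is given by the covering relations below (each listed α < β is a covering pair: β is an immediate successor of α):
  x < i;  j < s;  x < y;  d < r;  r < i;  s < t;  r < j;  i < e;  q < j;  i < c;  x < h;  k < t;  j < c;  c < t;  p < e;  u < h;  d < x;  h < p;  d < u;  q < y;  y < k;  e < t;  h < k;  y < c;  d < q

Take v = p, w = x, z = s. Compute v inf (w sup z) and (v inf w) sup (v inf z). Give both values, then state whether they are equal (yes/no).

w sup z = t, so v inf (w sup z) = p inf t = p.
v inf w = x and v inf z = d, so (v inf w) sup (v inf z) = x sup d = x.
Equal: no.

p; x; no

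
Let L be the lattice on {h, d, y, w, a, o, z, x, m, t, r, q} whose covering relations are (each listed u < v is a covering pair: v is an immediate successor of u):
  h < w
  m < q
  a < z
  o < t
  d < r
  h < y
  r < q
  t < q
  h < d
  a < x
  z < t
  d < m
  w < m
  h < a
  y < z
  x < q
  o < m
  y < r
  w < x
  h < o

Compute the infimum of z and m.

h

Common lower bounds of {z, m}: h.
The greatest among these is h.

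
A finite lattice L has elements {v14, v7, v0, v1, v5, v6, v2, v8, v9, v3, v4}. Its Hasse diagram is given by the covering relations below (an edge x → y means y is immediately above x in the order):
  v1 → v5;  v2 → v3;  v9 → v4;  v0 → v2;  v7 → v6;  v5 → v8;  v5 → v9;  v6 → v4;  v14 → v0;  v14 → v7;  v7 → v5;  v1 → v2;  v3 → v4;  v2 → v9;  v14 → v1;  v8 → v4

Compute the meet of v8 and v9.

v5

Common lower bounds of {v8, v9}: v1, v14, v5, v7.
The greatest among these is v5.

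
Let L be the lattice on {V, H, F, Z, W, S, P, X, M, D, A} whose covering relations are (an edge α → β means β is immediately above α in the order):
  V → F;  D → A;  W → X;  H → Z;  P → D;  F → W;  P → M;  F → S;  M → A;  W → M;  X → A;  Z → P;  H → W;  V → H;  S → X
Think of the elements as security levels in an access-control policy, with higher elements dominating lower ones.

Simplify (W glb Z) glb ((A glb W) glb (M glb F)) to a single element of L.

V

W ∧ Z = H
A ∧ W = W
M ∧ F = F
W ∧ F = F
H ∧ F = V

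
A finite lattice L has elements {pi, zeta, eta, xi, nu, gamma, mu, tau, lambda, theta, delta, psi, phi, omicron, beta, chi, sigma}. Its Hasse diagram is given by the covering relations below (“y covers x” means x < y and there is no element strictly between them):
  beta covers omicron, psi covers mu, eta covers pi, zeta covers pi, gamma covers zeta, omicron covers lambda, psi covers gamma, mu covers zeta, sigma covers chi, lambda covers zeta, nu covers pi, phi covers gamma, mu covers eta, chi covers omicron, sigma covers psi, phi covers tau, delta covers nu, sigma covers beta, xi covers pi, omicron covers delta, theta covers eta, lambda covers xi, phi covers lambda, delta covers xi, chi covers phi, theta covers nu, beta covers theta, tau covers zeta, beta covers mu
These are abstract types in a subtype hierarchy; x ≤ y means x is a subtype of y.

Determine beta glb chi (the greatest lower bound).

Common lower bounds of {beta, chi}: delta, lambda, nu, omicron, pi, xi, zeta.
The greatest among these is omicron.

omicron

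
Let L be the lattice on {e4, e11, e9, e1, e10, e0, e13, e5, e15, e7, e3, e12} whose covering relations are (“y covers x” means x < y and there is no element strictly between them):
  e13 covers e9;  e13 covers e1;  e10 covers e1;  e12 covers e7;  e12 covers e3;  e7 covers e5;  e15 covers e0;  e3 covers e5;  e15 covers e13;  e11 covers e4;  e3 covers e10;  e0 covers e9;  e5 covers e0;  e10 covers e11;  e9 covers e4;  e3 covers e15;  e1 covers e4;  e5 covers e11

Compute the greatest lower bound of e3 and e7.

Common lower bounds of {e3, e7}: e0, e11, e4, e5, e9.
The greatest among these is e5.

e5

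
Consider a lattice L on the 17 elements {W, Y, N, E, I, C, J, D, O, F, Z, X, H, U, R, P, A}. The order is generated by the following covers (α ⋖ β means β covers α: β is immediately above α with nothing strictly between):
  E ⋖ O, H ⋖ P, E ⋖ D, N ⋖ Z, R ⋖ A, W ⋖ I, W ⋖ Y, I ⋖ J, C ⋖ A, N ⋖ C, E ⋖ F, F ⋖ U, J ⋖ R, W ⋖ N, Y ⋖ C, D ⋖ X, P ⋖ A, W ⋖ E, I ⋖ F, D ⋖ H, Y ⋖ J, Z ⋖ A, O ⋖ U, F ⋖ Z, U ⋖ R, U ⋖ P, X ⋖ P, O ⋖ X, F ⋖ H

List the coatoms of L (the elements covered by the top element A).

The coatoms are exactly the elements covered by A: C, P, R, Z.

C, P, R, Z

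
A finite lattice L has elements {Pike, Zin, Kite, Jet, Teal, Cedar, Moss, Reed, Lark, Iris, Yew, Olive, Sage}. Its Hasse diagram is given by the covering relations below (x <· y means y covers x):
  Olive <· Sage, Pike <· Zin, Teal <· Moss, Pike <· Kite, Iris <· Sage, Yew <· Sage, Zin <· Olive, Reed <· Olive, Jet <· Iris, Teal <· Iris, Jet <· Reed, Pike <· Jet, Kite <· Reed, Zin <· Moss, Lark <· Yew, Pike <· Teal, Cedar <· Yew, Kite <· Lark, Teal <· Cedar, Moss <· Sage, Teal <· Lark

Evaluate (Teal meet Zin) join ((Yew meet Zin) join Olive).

Olive

Teal ∧ Zin = Pike
Yew ∧ Zin = Pike
Pike ∨ Olive = Olive
Pike ∨ Olive = Olive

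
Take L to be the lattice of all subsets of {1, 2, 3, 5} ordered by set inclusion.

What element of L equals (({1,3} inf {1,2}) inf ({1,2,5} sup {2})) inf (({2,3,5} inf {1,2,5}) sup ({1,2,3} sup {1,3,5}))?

{1,3} ∧ {1,2} = {1}
{1,2,5} ∨ {2} = {1,2,5}
{1} ∧ {1,2,5} = {1}
{2,3,5} ∧ {1,2,5} = {2,5}
{1,2,3} ∨ {1,3,5} = {1,2,3,5}
{2,5} ∨ {1,2,3,5} = {1,2,3,5}
{1} ∧ {1,2,3,5} = {1}

{1}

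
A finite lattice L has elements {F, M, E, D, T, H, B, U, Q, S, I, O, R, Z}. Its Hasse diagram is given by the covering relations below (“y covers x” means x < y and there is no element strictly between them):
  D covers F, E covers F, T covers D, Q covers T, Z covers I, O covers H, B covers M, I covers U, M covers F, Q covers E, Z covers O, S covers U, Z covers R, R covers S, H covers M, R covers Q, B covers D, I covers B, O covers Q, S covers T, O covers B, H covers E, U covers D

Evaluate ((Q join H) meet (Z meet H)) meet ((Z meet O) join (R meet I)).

H

Q ∨ H = O
Z ∧ H = H
O ∧ H = H
Z ∧ O = O
R ∧ I = U
O ∨ U = Z
H ∧ Z = H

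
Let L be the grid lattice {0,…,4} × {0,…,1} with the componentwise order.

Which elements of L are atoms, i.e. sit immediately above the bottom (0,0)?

(0,1), (1,0)

The atoms are exactly the elements that cover (0,0): (0,1), (1,0).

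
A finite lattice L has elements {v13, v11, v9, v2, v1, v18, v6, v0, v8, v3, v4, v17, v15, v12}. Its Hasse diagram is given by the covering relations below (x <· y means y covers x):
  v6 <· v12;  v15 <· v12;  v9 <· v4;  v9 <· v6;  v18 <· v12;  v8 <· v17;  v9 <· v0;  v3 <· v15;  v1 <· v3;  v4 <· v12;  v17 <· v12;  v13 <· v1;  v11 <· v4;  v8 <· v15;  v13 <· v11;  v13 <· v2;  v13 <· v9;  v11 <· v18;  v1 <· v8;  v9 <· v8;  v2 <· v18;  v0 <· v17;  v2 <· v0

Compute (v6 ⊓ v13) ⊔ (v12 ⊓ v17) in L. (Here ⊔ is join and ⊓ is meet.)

v17

v6 ∧ v13 = v13
v12 ∧ v17 = v17
v13 ∨ v17 = v17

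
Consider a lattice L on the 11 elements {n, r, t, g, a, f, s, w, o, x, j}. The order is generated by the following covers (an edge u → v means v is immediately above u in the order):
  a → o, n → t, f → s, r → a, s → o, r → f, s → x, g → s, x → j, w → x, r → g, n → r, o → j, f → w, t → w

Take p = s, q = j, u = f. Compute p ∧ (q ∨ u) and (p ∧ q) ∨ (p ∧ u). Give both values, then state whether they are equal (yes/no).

s; s; yes

q ∨ u = j, so p ∧ (q ∨ u) = s ∧ j = s.
p ∧ q = s and p ∧ u = f, so (p ∧ q) ∨ (p ∧ u) = s ∨ f = s.
Equal: yes.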